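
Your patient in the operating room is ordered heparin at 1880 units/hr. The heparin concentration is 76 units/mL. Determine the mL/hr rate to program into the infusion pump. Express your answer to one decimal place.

Rate = 1880 units/hr ÷ 76 units/mL = 24.73684 mL/hr

24.7 mL/hr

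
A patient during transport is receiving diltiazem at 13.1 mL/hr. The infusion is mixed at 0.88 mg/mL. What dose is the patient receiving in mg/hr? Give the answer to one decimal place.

11.5 mg/hr

Drug rate = 13.1 mL/hr × 0.88 mg/mL = 11.528 mg/hr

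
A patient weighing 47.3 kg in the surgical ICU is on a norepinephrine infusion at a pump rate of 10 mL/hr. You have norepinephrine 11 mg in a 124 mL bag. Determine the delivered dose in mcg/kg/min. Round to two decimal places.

0.31 mcg/kg/min

Concentration = 11 mg ÷ 124 mL = 0.08870968 mg/mL = 88.70968 mcg/mL
Drug rate = 10 mL/hr × 88.70968 mcg/mL = 887.0968 mcg/hr
887.0968 mcg/hr ÷ 60 min/hr = 14.78495 mcg/min
14.78495 mcg/min ÷ 47.3 kg = 0.3125781 mcg/kg/min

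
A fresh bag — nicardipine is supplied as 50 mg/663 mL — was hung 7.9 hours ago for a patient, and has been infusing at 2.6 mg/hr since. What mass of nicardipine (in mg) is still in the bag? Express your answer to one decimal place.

Concentration = 50 mg ÷ 663 mL = 0.07541478 mg/mL
Rate = 2.6 mg/hr ÷ 0.07541478 mg/mL = 34.476 mL/hr
Volume infused = 34.476 mL/hr × 7.9 hr = 272.3604 mL
Volume remaining = 663 − 272.3604 = 390.6396 mL
Drug remaining = 390.6396 mL × 0.07541478 mg/mL = 29.46 mg

29.5 mg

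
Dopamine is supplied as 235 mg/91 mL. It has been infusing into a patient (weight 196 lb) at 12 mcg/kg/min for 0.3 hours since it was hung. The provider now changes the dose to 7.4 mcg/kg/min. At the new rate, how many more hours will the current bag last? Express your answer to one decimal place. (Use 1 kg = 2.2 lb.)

Initial rate:
Weight = 196 lb ÷ 2.2 lb/kg = 89.09091 kg
Dose = 12 mcg/kg/min × 89.09091 kg = 1069.091 mcg/min
1069.091 mcg/min × 60 min/hr = 64145.45 mcg/hr
Concentration = 235 mg ÷ 91 mL = 2.582418 mg/mL = 2582.418 mcg/mL
Rate = 64145.45 mcg/hr ÷ 2582.418 mcg/mL = 24.8393 mL/hr
Volume infused so far = 24.8393 mL/hr × 0.3 hr = 7.451791 mL
Volume remaining = 91 − 7.451791 = 83.54821 mL
New rate:
Dose = 7.4 mcg/kg/min × 89.09091 kg = 659.2727 mcg/min
659.2727 mcg/min × 60 min/hr = 39556.36 mcg/hr
Rate = 39556.36 mcg/hr ÷ 2582.418 mcg/mL = 15.31757 mL/hr
Time remaining = 83.54821 mL ÷ 15.31757 mL/hr = 5.454403 hr

5.5 hours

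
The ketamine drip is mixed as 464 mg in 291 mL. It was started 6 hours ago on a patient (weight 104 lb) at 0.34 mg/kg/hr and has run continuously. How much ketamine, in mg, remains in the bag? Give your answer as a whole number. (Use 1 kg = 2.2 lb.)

Weight = 104 lb ÷ 2.2 lb/kg = 47.27273 kg
Dose = 0.34 mg/kg/hr × 47.27273 kg = 16.07273 mg/hr
Concentration = 464 mg ÷ 291 mL = 1.594502 mg/mL
Rate = 16.07273 mg/hr ÷ 1.594502 mg/mL = 10.08009 mL/hr
Volume infused = 10.08009 mL/hr × 6 hr = 60.48056 mL
Volume remaining = 291 − 60.48056 = 230.5194 mL
Drug remaining = 230.5194 mL × 1.594502 mg/mL = 367.5636 mg

368 mg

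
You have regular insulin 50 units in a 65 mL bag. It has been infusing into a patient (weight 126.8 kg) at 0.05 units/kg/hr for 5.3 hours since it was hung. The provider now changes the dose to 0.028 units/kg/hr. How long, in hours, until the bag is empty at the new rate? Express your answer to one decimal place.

4.6 hours

Initial rate:
Dose = 0.05 units/kg/hr × 126.8 kg = 6.34 units/hr
Concentration = 50 units ÷ 65 mL = 0.7692308 units/mL
Rate = 6.34 units/hr ÷ 0.7692308 units/mL = 8.242 mL/hr
Volume infused so far = 8.242 mL/hr × 5.3 hr = 43.6826 mL
Volume remaining = 65 − 43.6826 = 21.3174 mL
New rate:
Dose = 0.028 units/kg/hr × 126.8 kg = 3.5504 units/hr
Rate = 3.5504 units/hr ÷ 0.7692308 units/mL = 4.61552 mL/hr
Time remaining = 21.3174 mL ÷ 4.61552 mL/hr = 4.618635 hr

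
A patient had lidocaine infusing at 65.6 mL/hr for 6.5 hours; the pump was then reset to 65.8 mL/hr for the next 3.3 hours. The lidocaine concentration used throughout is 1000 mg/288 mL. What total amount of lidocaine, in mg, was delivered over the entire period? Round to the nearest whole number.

Concentration = 1000 mg ÷ 288 mL = 3.472222 mg/mL
Stage 1: 65.6 mL/hr × 6.5 hr = 426.4 mL → 426.4 mL × 3.472222 mg/mL = 1480.556 mg
Stage 2: 65.8 mL/hr × 3.3 hr = 217.14 mL → 217.14 mL × 3.472222 mg/mL = 753.9583 mg
Total = 1480.556 + 753.9583 = 2234.514 mg

2235 mg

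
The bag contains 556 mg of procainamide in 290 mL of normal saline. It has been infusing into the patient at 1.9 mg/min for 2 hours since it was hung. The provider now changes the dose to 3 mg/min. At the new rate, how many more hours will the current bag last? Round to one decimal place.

1.8 hours

Initial rate:
1.9 mg/min × 60 min/hr = 114 mg/hr
Concentration = 556 mg ÷ 290 mL = 1.917241 mg/mL
Rate = 114 mg/hr ÷ 1.917241 mg/mL = 59.46043 mL/hr
Volume infused so far = 59.46043 mL/hr × 2 hr = 118.9209 mL
Volume remaining = 290 − 118.9209 = 171.0791 mL
New rate:
3 mg/min × 60 min/hr = 180 mg/hr
Rate = 180 mg/hr ÷ 1.917241 mg/mL = 93.88489 mL/hr
Time remaining = 171.0791 mL ÷ 93.88489 mL/hr = 1.822222 hr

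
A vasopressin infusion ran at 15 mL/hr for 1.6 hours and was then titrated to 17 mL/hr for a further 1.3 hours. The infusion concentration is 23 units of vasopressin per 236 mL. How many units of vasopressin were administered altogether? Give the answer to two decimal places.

4.49 units

Concentration = 23 units ÷ 236 mL = 0.09745763 units/mL
Stage 1: 15 mL/hr × 1.6 hr = 24 mL → 24 mL × 0.09745763 units/mL = 2.338983 units
Stage 2: 17 mL/hr × 1.3 hr = 22.1 mL → 22.1 mL × 0.09745763 units/mL = 2.153814 units
Total = 2.338983 + 2.153814 = 4.492797 units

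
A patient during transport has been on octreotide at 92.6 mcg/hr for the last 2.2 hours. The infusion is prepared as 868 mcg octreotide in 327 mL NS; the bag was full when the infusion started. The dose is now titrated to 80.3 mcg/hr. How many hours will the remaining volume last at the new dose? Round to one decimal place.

Initial rate:
Concentration = 868 mcg ÷ 327 mL = 2.654434 mcg/mL
Rate = 92.6 mcg/hr ÷ 2.654434 mcg/mL = 34.88502 mL/hr
Volume infused so far = 34.88502 mL/hr × 2.2 hr = 76.74705 mL
Volume remaining = 327 − 76.74705 = 250.2529 mL
New rate:
Rate = 80.3 mcg/hr ÷ 2.654434 mcg/mL = 30.25127 mL/hr
Time remaining = 250.2529 mL ÷ 30.25127 mL/hr = 8.272478 hr

8.3 hours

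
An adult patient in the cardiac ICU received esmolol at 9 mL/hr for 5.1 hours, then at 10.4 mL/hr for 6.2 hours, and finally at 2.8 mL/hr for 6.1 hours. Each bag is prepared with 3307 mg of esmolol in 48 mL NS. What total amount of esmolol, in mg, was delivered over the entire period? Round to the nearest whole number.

8781 mg

Concentration = 3307 mg ÷ 48 mL = 68.89583 mg/mL
Stage 1: 9 mL/hr × 5.1 hr = 45.9 mL → 45.9 mL × 68.89583 mg/mL = 3162.319 mg
Stage 2: 10.4 mL/hr × 6.2 hr = 64.48 mL → 64.48 mL × 68.89583 mg/mL = 4442.403 mg
Stage 3: 2.8 mL/hr × 6.1 hr = 17.08 mL → 17.08 mL × 68.89583 mg/mL = 1176.741 mg
Total = 3162.319 + 4442.403 + 1176.741 = 8781.463 mg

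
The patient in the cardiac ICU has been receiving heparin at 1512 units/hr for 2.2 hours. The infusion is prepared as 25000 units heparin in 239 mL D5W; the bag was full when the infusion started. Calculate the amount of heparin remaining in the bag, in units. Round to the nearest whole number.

21674 units

Concentration = 25000 units ÷ 239 mL = 104.6025 units/mL
Rate = 1512 units/hr ÷ 104.6025 units/mL = 14.45472 mL/hr
Volume infused = 14.45472 mL/hr × 2.2 hr = 31.80038 mL
Volume remaining = 239 − 31.80038 = 207.1996 mL
Drug remaining = 207.1996 mL × 104.6025 units/mL = 21673.6 units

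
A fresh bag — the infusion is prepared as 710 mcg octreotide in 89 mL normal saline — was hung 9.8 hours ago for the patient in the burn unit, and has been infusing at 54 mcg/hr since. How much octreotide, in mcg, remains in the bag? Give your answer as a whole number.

181 mcg

Concentration = 710 mcg ÷ 89 mL = 7.977528 mcg/mL
Rate = 54 mcg/hr ÷ 7.977528 mcg/mL = 6.769014 mL/hr
Volume infused = 6.769014 mL/hr × 9.8 hr = 66.33634 mL
Volume remaining = 89 − 66.33634 = 22.66366 mL
Drug remaining = 22.66366 mL × 7.977528 mcg/mL = 180.8 mcg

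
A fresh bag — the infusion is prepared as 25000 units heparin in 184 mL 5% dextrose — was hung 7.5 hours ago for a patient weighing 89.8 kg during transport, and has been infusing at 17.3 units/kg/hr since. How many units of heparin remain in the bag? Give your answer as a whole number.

13348 units

Dose = 17.3 units/kg/hr × 89.8 kg = 1553.54 units/hr
Concentration = 25000 units ÷ 184 mL = 135.8696 units/mL
Rate = 1553.54 units/hr ÷ 135.8696 units/mL = 11.43405 mL/hr
Volume infused = 11.43405 mL/hr × 7.5 hr = 85.75541 mL
Volume remaining = 184 − 85.75541 = 98.24459 mL
Drug remaining = 98.24459 mL × 135.8696 units/mL = 13348.45 units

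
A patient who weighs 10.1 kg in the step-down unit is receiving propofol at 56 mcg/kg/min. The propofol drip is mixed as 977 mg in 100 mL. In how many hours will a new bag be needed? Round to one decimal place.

Dose = 56 mcg/kg/min × 10.1 kg = 565.6 mcg/min
565.6 mcg/min × 60 min/hr = 33936 mcg/hr
Concentration = 977 mg ÷ 100 mL = 9.77 mg/mL = 9770 mcg/mL
Rate = 33936 mcg/hr ÷ 9770 mcg/mL = 3.47349 mL/hr
Duration = 100 mL ÷ 3.47349 mL/hr = 28.78949 hr

28.8 hours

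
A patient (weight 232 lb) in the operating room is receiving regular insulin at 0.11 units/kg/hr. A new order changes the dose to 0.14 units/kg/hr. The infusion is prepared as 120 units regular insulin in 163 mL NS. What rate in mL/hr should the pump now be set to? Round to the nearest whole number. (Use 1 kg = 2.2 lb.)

20 mL/hr

Weight = 232 lb ÷ 2.2 lb/kg = 105.4545 kg
Dose = 0.14 units/kg/hr × 105.4545 kg = 14.76364 units/hr
Concentration = 120 units ÷ 163 mL = 0.7361963 units/mL
Rate = 14.76364 units/hr ÷ 0.7361963 units/mL = 20.05394 mL/hr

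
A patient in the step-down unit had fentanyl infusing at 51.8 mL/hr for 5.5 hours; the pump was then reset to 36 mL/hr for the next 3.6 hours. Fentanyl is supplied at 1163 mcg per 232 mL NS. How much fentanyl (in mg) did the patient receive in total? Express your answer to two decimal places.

2.08 mg

Concentration = 1163 mcg ÷ 232 mL = 5.012931 mcg/mL
Stage 1: 51.8 mL/hr × 5.5 hr = 284.9 mL → 284.9 mL × 5.012931 mcg/mL = 1428.184 mcg
Stage 2: 36 mL/hr × 3.6 hr = 129.6 mL → 129.6 mL × 5.012931 mcg/mL = 649.6759 mcg
Total = 1428.184 + 649.6759 = 2077.86 mcg = 2.07786 mg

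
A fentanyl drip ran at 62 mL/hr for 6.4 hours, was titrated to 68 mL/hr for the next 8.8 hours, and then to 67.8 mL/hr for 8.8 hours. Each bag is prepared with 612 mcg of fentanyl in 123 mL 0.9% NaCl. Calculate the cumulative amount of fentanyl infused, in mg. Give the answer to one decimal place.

Concentration = 612 mcg ÷ 123 mL = 4.97561 mcg/mL
Stage 1: 62 mL/hr × 6.4 hr = 396.8 mL → 396.8 mL × 4.97561 mcg/mL = 1974.322 mcg
Stage 2: 68 mL/hr × 8.8 hr = 598.4 mL → 598.4 mL × 4.97561 mcg/mL = 2977.405 mcg
Stage 3: 67.8 mL/hr × 8.8 hr = 596.64 mL → 596.64 mL × 4.97561 mcg/mL = 2968.648 mcg
Total = 1974.322 + 2977.405 + 2968.648 = 7920.375 mcg = 7.920375 mg

7.9 mg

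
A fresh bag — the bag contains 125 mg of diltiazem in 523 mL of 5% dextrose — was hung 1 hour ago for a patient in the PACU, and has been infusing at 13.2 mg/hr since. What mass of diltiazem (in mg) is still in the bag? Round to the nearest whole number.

112 mg

Concentration = 125 mg ÷ 523 mL = 0.2390057 mg/mL
Rate = 13.2 mg/hr ÷ 0.2390057 mg/mL = 55.2288 mL/hr
Volume infused = 55.2288 mL/hr × 1 hr = 55.2288 mL
Volume remaining = 523 − 55.2288 = 467.7712 mL
Drug remaining = 467.7712 mL × 0.2390057 mg/mL = 111.8 mg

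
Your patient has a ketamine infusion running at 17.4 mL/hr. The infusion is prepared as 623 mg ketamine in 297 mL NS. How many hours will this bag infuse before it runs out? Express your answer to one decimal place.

Duration = 297 mL ÷ 17.4 mL/hr = 17.06897 hr

17.1 hours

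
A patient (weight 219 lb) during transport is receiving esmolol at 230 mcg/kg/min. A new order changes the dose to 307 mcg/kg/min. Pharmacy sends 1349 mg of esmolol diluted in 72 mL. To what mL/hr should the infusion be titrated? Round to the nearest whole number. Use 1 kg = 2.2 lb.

Weight = 219 lb ÷ 2.2 lb/kg = 99.54545 kg
Dose = 307 mcg/kg/min × 99.54545 kg = 30560.45 mcg/min
30560.45 mcg/min × 60 min/hr = 1833627 mcg/hr
Concentration = 1349 mg ÷ 72 mL = 18.73611 mg/mL = 18736.11 mcg/mL
Rate = 1833627 mcg/hr ÷ 18736.11 mcg/mL = 97.86595 mL/hr

98 mL/hr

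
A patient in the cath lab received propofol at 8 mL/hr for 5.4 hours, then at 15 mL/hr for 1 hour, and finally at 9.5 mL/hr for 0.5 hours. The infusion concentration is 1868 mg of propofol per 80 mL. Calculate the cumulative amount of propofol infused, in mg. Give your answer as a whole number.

Concentration = 1868 mg ÷ 80 mL = 23.35 mg/mL
Stage 1: 8 mL/hr × 5.4 hr = 43.2 mL → 43.2 mL × 23.35 mg/mL = 1008.72 mg
Stage 2: 15 mL/hr × 1 hr = 15 mL → 15 mL × 23.35 mg/mL = 350.25 mg
Stage 3: 9.5 mL/hr × 0.5 hr = 4.75 mL → 4.75 mL × 23.35 mg/mL = 110.9125 mg
Total = 1008.72 + 350.25 + 110.9125 = 1469.883 mg

1470 mg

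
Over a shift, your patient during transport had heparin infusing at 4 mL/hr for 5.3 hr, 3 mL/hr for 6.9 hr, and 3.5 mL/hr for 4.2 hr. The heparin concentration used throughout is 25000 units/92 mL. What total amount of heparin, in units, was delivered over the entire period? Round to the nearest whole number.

15380 units

Concentration = 25000 units ÷ 92 mL = 271.7391 units/mL
Stage 1: 4 mL/hr × 5.3 hr = 21.2 mL → 21.2 mL × 271.7391 units/mL = 5760.87 units
Stage 2: 3 mL/hr × 6.9 hr = 20.7 mL → 20.7 mL × 271.7391 units/mL = 5625 units
Stage 3: 3.5 mL/hr × 4.2 hr = 14.7 mL → 14.7 mL × 271.7391 units/mL = 3994.565 units
Total = 5760.87 + 5625 + 3994.565 = 15380.43 units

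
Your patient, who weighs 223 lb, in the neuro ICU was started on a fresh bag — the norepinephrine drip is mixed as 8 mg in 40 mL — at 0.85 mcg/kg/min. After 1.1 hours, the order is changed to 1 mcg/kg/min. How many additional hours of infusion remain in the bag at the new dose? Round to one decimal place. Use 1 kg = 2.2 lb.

Initial rate:
Weight = 223 lb ÷ 2.2 lb/kg = 101.3636 kg
Dose = 0.85 mcg/kg/min × 101.3636 kg = 86.15909 mcg/min
86.15909 mcg/min × 60 min/hr = 5169.545 mcg/hr
Concentration = 8 mg ÷ 40 mL = 0.2 mg/mL = 200 mcg/mL
Rate = 5169.545 mcg/hr ÷ 200 mcg/mL = 25.84773 mL/hr
Volume infused so far = 25.84773 mL/hr × 1.1 hr = 28.4325 mL
Volume remaining = 40 − 28.4325 = 11.5675 mL
New rate:
Dose = 1 mcg/kg/min × 101.3636 kg = 101.3636 mcg/min
101.3636 mcg/min × 60 min/hr = 6081.818 mcg/hr
Rate = 6081.818 mcg/hr ÷ 200 mcg/mL = 30.40909 mL/hr
Time remaining = 11.5675 mL ÷ 30.40909 mL/hr = 0.3803961 hr

0.4 hours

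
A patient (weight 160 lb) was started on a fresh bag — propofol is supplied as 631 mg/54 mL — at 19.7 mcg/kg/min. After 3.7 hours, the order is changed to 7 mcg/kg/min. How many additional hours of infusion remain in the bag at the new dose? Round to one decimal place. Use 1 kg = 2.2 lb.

Initial rate:
Weight = 160 lb ÷ 2.2 lb/kg = 72.72727 kg
Dose = 19.7 mcg/kg/min × 72.72727 kg = 1432.727 mcg/min
1432.727 mcg/min × 60 min/hr = 85963.64 mcg/hr
Concentration = 631 mg ÷ 54 mL = 11.68519 mg/mL = 11685.19 mcg/mL
Rate = 85963.64 mcg/hr ÷ 11685.19 mcg/mL = 7.356634 mL/hr
Volume infused so far = 7.356634 mL/hr × 3.7 hr = 27.21955 mL
Volume remaining = 54 − 27.21955 = 26.78045 mL
New rate:
Dose = 7 mcg/kg/min × 72.72727 kg = 509.0909 mcg/min
509.0909 mcg/min × 60 min/hr = 30545.45 mcg/hr
Rate = 30545.45 mcg/hr ÷ 11685.19 mcg/mL = 2.614033 mL/hr
Time remaining = 26.78045 mL ÷ 2.614033 mL/hr = 10.24488 hr

10.2 hours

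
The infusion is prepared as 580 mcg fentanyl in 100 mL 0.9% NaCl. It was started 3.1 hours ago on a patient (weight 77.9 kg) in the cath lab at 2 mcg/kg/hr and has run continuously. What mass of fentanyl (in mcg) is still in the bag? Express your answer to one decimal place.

Dose = 2 mcg/kg/hr × 77.9 kg = 155.8 mcg/hr
Concentration = 580 mcg ÷ 100 mL = 5.8 mcg/mL
Rate = 155.8 mcg/hr ÷ 5.8 mcg/mL = 26.86207 mL/hr
Volume infused = 26.86207 mL/hr × 3.1 hr = 83.27241 mL
Volume remaining = 100 − 83.27241 = 16.72759 mL
Drug remaining = 16.72759 mL × 5.8 mcg/mL = 97.02 mcg

97.0 mcg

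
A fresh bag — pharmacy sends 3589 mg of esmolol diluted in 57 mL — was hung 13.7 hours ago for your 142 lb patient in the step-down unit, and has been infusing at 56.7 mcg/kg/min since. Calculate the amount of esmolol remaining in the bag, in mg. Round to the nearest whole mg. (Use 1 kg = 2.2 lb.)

Weight = 142 lb ÷ 2.2 lb/kg = 64.54545 kg
Dose = 56.7 mcg/kg/min × 64.54545 kg = 3659.727 mcg/min
3659.727 mcg/min × 60 min/hr = 219583.6 mcg/hr
Concentration = 3589 mg ÷ 57 mL = 62.96491 mg/mL = 62964.91 mcg/mL
Rate = 219583.6 mcg/hr ÷ 62964.91 mcg/mL = 3.487397 mL/hr
Volume infused = 3.487397 mL/hr × 13.7 hr = 47.77734 mL
Volume remaining = 57 − 47.77734 = 9.222663 mL
Drug remaining = 9.222663 mL × 62964.91 mcg/mL = 580704.2 mcg = 580.7042 mg

581 mg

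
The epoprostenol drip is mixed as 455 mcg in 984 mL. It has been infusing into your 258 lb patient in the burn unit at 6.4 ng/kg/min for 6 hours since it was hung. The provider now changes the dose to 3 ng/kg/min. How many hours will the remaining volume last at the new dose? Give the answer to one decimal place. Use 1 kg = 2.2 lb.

8.8 hours

Initial rate:
Weight = 258 lb ÷ 2.2 lb/kg = 117.2727 kg
Dose = 6.4 ng/kg/min × 117.2727 kg = 750.5455 ng/min
750.5455 ng/min × 60 min/hr = 45032.73 ng/hr
Concentration = 455 mcg ÷ 984 mL = 0.4623984 mcg/mL = 462.3984 ng/mL
Rate = 45032.73 ng/hr ÷ 462.3984 ng/mL = 97.38946 mL/hr
Volume infused so far = 97.38946 mL/hr × 6 hr = 584.3368 mL
Volume remaining = 984 − 584.3368 = 399.6632 mL
New rate:
Dose = 3 ng/kg/min × 117.2727 kg = 351.8182 ng/min
351.8182 ng/min × 60 min/hr = 21109.09 ng/hr
Rate = 21109.09 ng/hr ÷ 462.3984 ng/mL = 45.65131 mL/hr
Time remaining = 399.6632 mL ÷ 45.65131 mL/hr = 8.754694 hr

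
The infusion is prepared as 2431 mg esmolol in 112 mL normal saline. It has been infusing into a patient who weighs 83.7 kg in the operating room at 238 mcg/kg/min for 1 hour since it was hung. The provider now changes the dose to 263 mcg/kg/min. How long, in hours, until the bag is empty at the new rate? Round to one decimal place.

0.9 hours

Initial rate:
Dose = 238 mcg/kg/min × 83.7 kg = 19920.6 mcg/min
19920.6 mcg/min × 60 min/hr = 1195236 mcg/hr
Concentration = 2431 mg ÷ 112 mL = 21.70536 mg/mL = 21705.36 mcg/mL
Rate = 1195236 mcg/hr ÷ 21705.36 mcg/mL = 55.06641 mL/hr
Volume infused so far = 55.06641 mL/hr × 1 hr = 55.06641 mL
Volume remaining = 112 − 55.06641 = 56.93359 mL
New rate:
Dose = 263 mcg/kg/min × 83.7 kg = 22013.1 mcg/min
22013.1 mcg/min × 60 min/hr = 1320786 mcg/hr
Rate = 1320786 mcg/hr ÷ 21705.36 mcg/mL = 60.85069 mL/hr
Time remaining = 56.93359 mL ÷ 60.85069 mL/hr = 0.9356277 hr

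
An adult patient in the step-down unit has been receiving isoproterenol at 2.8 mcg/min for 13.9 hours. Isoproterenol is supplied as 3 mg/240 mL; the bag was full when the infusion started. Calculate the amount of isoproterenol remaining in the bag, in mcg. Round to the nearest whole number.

665 mcg

2.8 mcg/min × 60 min/hr = 168 mcg/hr
Concentration = 3 mg ÷ 240 mL = 0.0125 mg/mL = 12.5 mcg/mL
Rate = 168 mcg/hr ÷ 12.5 mcg/mL = 13.44 mL/hr
Volume infused = 13.44 mL/hr × 13.9 hr = 186.816 mL
Volume remaining = 240 − 186.816 = 53.184 mL
Drug remaining = 53.184 mL × 12.5 mcg/mL = 664.8 mcg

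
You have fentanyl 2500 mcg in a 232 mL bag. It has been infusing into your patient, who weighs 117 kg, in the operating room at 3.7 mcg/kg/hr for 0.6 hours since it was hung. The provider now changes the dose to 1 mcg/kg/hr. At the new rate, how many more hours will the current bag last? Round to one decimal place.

Initial rate:
Dose = 3.7 mcg/kg/hr × 117 kg = 432.9 mcg/hr
Concentration = 2500 mcg ÷ 232 mL = 10.77586 mcg/mL
Rate = 432.9 mcg/hr ÷ 10.77586 mcg/mL = 40.17312 mL/hr
Volume infused so far = 40.17312 mL/hr × 0.6 hr = 24.10387 mL
Volume remaining = 232 − 24.10387 = 207.8961 mL
New rate:
Dose = 1 mcg/kg/hr × 117 kg = 117 mcg/hr
Rate = 117 mcg/hr ÷ 10.77586 mcg/mL = 10.8576 mL/hr
Time remaining = 207.8961 mL ÷ 10.8576 mL/hr = 19.14752 hr

19.1 hours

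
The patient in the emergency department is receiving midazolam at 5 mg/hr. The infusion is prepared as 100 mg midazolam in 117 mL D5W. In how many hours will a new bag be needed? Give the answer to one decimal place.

Concentration = 100 mg ÷ 117 mL = 0.8547009 mg/mL
Rate = 5 mg/hr ÷ 0.8547009 mg/mL = 5.85 mL/hr
Duration = 117 mL ÷ 5.85 mL/hr = 20 hr

20.0 hours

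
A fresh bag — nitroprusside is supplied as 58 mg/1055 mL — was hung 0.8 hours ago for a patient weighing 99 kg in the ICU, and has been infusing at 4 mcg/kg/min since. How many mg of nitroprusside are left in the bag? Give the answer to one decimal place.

39.0 mg

Dose = 4 mcg/kg/min × 99 kg = 396 mcg/min
396 mcg/min × 60 min/hr = 23760 mcg/hr
Concentration = 58 mg ÷ 1055 mL = 0.0549763 mg/mL = 54.9763 mcg/mL
Rate = 23760 mcg/hr ÷ 54.9763 mcg/mL = 432.1862 mL/hr
Volume infused = 432.1862 mL/hr × 0.8 hr = 345.749 mL
Volume remaining = 1055 − 345.749 = 709.251 mL
Drug remaining = 709.251 mL × 54.9763 mcg/mL = 38992 mcg = 38.992 mg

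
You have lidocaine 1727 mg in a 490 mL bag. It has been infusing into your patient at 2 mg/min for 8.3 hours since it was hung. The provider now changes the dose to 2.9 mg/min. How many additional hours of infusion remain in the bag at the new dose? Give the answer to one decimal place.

Initial rate:
2 mg/min × 60 min/hr = 120 mg/hr
Concentration = 1727 mg ÷ 490 mL = 3.52449 mg/mL
Rate = 120 mg/hr ÷ 3.52449 mg/mL = 34.04748 mL/hr
Volume infused so far = 34.04748 mL/hr × 8.3 hr = 282.5941 mL
Volume remaining = 490 − 282.5941 = 207.4059 mL
New rate:
2.9 mg/min × 60 min/hr = 174 mg/hr
Rate = 174 mg/hr ÷ 3.52449 mg/mL = 49.36885 mL/hr
Time remaining = 207.4059 mL ÷ 49.36885 mL/hr = 4.201149 hr

4.2 hours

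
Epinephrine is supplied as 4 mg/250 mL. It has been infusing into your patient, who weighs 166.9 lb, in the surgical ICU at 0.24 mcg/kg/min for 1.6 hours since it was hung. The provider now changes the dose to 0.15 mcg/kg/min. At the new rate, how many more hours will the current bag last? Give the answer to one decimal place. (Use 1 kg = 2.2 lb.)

Initial rate:
Weight = 166.9 lb ÷ 2.2 lb/kg = 75.86364 kg
Dose = 0.24 mcg/kg/min × 75.86364 kg = 18.20727 mcg/min
18.20727 mcg/min × 60 min/hr = 1092.436 mcg/hr
Concentration = 4 mg ÷ 250 mL = 0.016 mg/mL = 16 mcg/mL
Rate = 1092.436 mcg/hr ÷ 16 mcg/mL = 68.27727 mL/hr
Volume infused so far = 68.27727 mL/hr × 1.6 hr = 109.2436 mL
Volume remaining = 250 − 109.2436 = 140.7564 mL
New rate:
Dose = 0.15 mcg/kg/min × 75.86364 kg = 11.37955 mcg/min
11.37955 mcg/min × 60 min/hr = 682.7727 mcg/hr
Rate = 682.7727 mcg/hr ÷ 16 mcg/mL = 42.6733 mL/hr
Time remaining = 140.7564 mL ÷ 42.6733 mL/hr = 3.298465 hr

3.3 hours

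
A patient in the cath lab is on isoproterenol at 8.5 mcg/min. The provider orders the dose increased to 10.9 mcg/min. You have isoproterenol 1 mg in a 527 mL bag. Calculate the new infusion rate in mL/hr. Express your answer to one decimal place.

10.9 mcg/min × 60 min/hr = 654 mcg/hr
Concentration = 1 mg ÷ 527 mL = 0.001897533 mg/mL = 1.897533 mcg/mL
Rate = 654 mcg/hr ÷ 1.897533 mcg/mL = 344.658 mL/hr

344.7 mL/hr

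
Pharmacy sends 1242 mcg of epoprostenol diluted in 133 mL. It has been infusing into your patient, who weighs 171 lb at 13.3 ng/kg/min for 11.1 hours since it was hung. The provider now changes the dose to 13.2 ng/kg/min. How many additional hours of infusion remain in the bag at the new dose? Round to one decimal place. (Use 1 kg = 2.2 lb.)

9.0 hours

Initial rate:
Weight = 171 lb ÷ 2.2 lb/kg = 77.72727 kg
Dose = 13.3 ng/kg/min × 77.72727 kg = 1033.773 ng/min
1033.773 ng/min × 60 min/hr = 62026.36 ng/hr
Concentration = 1242 mcg ÷ 133 mL = 9.338346 mcg/mL = 9338.346 ng/mL
Rate = 62026.36 ng/hr ÷ 9338.346 ng/mL = 6.642115 mL/hr
Volume infused so far = 6.642115 mL/hr × 11.1 hr = 73.72747 mL
Volume remaining = 133 − 73.72747 = 59.27253 mL
New rate:
Dose = 13.2 ng/kg/min × 77.72727 kg = 1026 ng/min
1026 ng/min × 60 min/hr = 61560 ng/hr
Rate = 61560 ng/hr ÷ 9338.346 ng/mL = 6.592174 mL/hr
Time remaining = 59.27253 mL ÷ 6.592174 mL/hr = 8.991348 hr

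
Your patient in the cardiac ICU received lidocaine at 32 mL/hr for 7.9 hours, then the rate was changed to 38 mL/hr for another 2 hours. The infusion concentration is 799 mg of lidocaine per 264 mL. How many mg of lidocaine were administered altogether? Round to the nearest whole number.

995 mg

Concentration = 799 mg ÷ 264 mL = 3.026515 mg/mL
Stage 1: 32 mL/hr × 7.9 hr = 252.8 mL → 252.8 mL × 3.026515 mg/mL = 765.103 mg
Stage 2: 38 mL/hr × 2 hr = 76 mL → 76 mL × 3.026515 mg/mL = 230.0152 mg
Total = 765.103 + 230.0152 = 995.1182 mg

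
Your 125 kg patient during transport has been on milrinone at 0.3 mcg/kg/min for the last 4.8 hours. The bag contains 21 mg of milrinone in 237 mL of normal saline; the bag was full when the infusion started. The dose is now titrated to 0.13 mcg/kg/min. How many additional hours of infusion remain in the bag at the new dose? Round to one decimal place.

Initial rate:
Dose = 0.3 mcg/kg/min × 125 kg = 37.5 mcg/min
37.5 mcg/min × 60 min/hr = 2250 mcg/hr
Concentration = 21 mg ÷ 237 mL = 0.08860759 mg/mL = 88.60759 mcg/mL
Rate = 2250 mcg/hr ÷ 88.60759 mcg/mL = 25.39286 mL/hr
Volume infused so far = 25.39286 mL/hr × 4.8 hr = 121.8857 mL
Volume remaining = 237 − 121.8857 = 115.1143 mL
New rate:
Dose = 0.13 mcg/kg/min × 125 kg = 16.25 mcg/min
16.25 mcg/min × 60 min/hr = 975 mcg/hr
Rate = 975 mcg/hr ÷ 88.60759 mcg/mL = 11.00357 mL/hr
Time remaining = 115.1143 mL ÷ 11.00357 mL/hr = 10.46154 hr

10.5 hours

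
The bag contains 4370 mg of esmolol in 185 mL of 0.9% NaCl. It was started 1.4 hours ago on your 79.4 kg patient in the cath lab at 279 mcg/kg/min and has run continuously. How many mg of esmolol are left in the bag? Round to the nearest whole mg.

2509 mg

Dose = 279 mcg/kg/min × 79.4 kg = 22152.6 mcg/min
22152.6 mcg/min × 60 min/hr = 1329156 mcg/hr
Concentration = 4370 mg ÷ 185 mL = 23.62162 mg/mL = 23621.62 mcg/mL
Rate = 1329156 mcg/hr ÷ 23621.62 mcg/mL = 56.26862 mL/hr
Volume infused = 56.26862 mL/hr × 1.4 hr = 78.77606 mL
Volume remaining = 185 − 78.77606 = 106.2239 mL
Drug remaining = 106.2239 mL × 23621.62 mcg/mL = 2509182 mcg = 2509.182 mg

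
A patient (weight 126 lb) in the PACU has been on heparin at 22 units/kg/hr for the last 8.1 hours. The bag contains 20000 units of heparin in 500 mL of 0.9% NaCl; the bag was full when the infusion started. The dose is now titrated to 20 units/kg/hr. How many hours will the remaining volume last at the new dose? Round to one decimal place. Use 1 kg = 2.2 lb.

8.6 hours

Initial rate:
Weight = 126 lb ÷ 2.2 lb/kg = 57.27273 kg
Dose = 22 units/kg/hr × 57.27273 kg = 1260 units/hr
Concentration = 20000 units ÷ 500 mL = 40 units/mL
Rate = 1260 units/hr ÷ 40 units/mL = 31.5 mL/hr
Volume infused so far = 31.5 mL/hr × 8.1 hr = 255.15 mL
Volume remaining = 500 − 255.15 = 244.85 mL
New rate:
Dose = 20 units/kg/hr × 57.27273 kg = 1145.455 units/hr
Rate = 1145.455 units/hr ÷ 40 units/mL = 28.63636 mL/hr
Time remaining = 244.85 mL ÷ 28.63636 mL/hr = 8.550317 hr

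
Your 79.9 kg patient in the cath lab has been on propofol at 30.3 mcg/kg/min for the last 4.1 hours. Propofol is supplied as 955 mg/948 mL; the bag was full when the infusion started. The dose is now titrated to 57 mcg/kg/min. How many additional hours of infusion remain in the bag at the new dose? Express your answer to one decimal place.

Initial rate:
Dose = 30.3 mcg/kg/min × 79.9 kg = 2420.97 mcg/min
2420.97 mcg/min × 60 min/hr = 145258.2 mcg/hr
Concentration = 955 mg ÷ 948 mL = 1.007384 mg/mL = 1007.384 mcg/mL
Rate = 145258.2 mcg/hr ÷ 1007.384 mcg/mL = 144.1935 mL/hr
Volume infused so far = 144.1935 mL/hr × 4.1 hr = 591.1933 mL
Volume remaining = 948 − 591.1933 = 356.8067 mL
New rate:
Dose = 57 mcg/kg/min × 79.9 kg = 4554.3 mcg/min
4554.3 mcg/min × 60 min/hr = 273258 mcg/hr
Rate = 273258 mcg/hr ÷ 1007.384 mcg/mL = 271.2551 mL/hr
Time remaining = 356.8067 mL ÷ 271.2551 mL/hr = 1.315392 hr

1.3 hours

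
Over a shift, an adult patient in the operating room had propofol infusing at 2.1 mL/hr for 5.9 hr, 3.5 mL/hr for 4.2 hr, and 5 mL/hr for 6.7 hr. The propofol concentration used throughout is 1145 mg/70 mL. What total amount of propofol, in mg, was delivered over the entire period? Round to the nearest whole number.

991 mg

Concentration = 1145 mg ÷ 70 mL = 16.35714 mg/mL
Stage 1: 2.1 mL/hr × 5.9 hr = 12.39 mL → 12.39 mL × 16.35714 mg/mL = 202.665 mg
Stage 2: 3.5 mL/hr × 4.2 hr = 14.7 mL → 14.7 mL × 16.35714 mg/mL = 240.45 mg
Stage 3: 5 mL/hr × 6.7 hr = 33.5 mL → 33.5 mL × 16.35714 mg/mL = 547.9643 mg
Total = 202.665 + 240.45 + 547.9643 = 991.0793 mg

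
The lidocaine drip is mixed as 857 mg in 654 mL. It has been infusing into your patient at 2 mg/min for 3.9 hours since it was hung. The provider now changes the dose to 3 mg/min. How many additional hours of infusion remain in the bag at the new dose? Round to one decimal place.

2.2 hours

Initial rate:
2 mg/min × 60 min/hr = 120 mg/hr
Concentration = 857 mg ÷ 654 mL = 1.310398 mg/mL
Rate = 120 mg/hr ÷ 1.310398 mg/mL = 91.57526 mL/hr
Volume infused so far = 91.57526 mL/hr × 3.9 hr = 357.1435 mL
Volume remaining = 654 − 357.1435 = 296.8565 mL
New rate:
3 mg/min × 60 min/hr = 180 mg/hr
Rate = 180 mg/hr ÷ 1.310398 mg/mL = 137.3629 mL/hr
Time remaining = 296.8565 mL ÷ 137.3629 mL/hr = 2.161111 hr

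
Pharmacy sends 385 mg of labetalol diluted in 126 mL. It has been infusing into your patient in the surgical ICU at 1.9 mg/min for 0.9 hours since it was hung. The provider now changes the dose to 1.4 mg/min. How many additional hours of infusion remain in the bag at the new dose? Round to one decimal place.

Initial rate:
1.9 mg/min × 60 min/hr = 114 mg/hr
Concentration = 385 mg ÷ 126 mL = 3.055556 mg/mL
Rate = 114 mg/hr ÷ 3.055556 mg/mL = 37.30909 mL/hr
Volume infused so far = 37.30909 mL/hr × 0.9 hr = 33.57818 mL
Volume remaining = 126 − 33.57818 = 92.42182 mL
New rate:
1.4 mg/min × 60 min/hr = 84 mg/hr
Rate = 84 mg/hr ÷ 3.055556 mg/mL = 27.49091 mL/hr
Time remaining = 92.42182 mL ÷ 27.49091 mL/hr = 3.361905 hr

3.4 hours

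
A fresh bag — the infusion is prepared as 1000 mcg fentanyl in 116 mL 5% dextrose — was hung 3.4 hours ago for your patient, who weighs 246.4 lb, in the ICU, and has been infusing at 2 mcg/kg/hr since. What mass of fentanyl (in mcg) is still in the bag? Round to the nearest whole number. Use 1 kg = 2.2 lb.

Weight = 246.4 lb ÷ 2.2 lb/kg = 112 kg
Dose = 2 mcg/kg/hr × 112 kg = 224 mcg/hr
Concentration = 1000 mcg ÷ 116 mL = 8.62069 mcg/mL
Rate = 224 mcg/hr ÷ 8.62069 mcg/mL = 25.984 mL/hr
Volume infused = 25.984 mL/hr × 3.4 hr = 88.3456 mL
Volume remaining = 116 − 88.3456 = 27.6544 mL
Drug remaining = 27.6544 mL × 8.62069 mcg/mL = 238.4 mcg

238 mcg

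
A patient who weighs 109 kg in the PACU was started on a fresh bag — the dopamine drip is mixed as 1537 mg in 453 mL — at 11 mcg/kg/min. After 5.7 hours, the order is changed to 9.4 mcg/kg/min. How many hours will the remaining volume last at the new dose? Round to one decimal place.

18.3 hours

Initial rate:
Dose = 11 mcg/kg/min × 109 kg = 1199 mcg/min
1199 mcg/min × 60 min/hr = 71940 mcg/hr
Concentration = 1537 mg ÷ 453 mL = 3.392936 mg/mL = 3392.936 mcg/mL
Rate = 71940 mcg/hr ÷ 3392.936 mcg/mL = 21.20288 mL/hr
Volume infused so far = 21.20288 mL/hr × 5.7 hr = 120.8564 mL
Volume remaining = 453 − 120.8564 = 332.1436 mL
New rate:
Dose = 9.4 mcg/kg/min × 109 kg = 1024.6 mcg/min
1024.6 mcg/min × 60 min/hr = 61476 mcg/hr
Rate = 61476 mcg/hr ÷ 3392.936 mcg/mL = 18.11882 mL/hr
Time remaining = 332.1436 mL ÷ 18.11882 mL/hr = 18.33141 hr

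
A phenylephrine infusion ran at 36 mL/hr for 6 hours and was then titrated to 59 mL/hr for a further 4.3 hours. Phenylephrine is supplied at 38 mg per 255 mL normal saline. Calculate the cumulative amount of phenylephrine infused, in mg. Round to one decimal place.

Concentration = 38 mg ÷ 255 mL = 0.1490196 mg/mL
Stage 1: 36 mL/hr × 6 hr = 216 mL → 216 mL × 0.1490196 mg/mL = 32.18824 mg
Stage 2: 59 mL/hr × 4.3 hr = 253.7 mL → 253.7 mL × 0.1490196 mg/mL = 37.80627 mg
Total = 32.18824 + 37.80627 = 69.99451 mg

70.0 mg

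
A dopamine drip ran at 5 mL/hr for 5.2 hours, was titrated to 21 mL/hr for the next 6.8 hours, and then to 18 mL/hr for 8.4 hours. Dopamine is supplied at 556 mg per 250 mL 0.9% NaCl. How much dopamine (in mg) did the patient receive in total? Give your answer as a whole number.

Concentration = 556 mg ÷ 250 mL = 2.224 mg/mL
Stage 1: 5 mL/hr × 5.2 hr = 26 mL → 26 mL × 2.224 mg/mL = 57.824 mg
Stage 2: 21 mL/hr × 6.8 hr = 142.8 mL → 142.8 mL × 2.224 mg/mL = 317.5872 mg
Stage 3: 18 mL/hr × 8.4 hr = 151.2 mL → 151.2 mL × 2.224 mg/mL = 336.2688 mg
Total = 57.824 + 317.5872 + 336.2688 = 711.68 mg

712 mg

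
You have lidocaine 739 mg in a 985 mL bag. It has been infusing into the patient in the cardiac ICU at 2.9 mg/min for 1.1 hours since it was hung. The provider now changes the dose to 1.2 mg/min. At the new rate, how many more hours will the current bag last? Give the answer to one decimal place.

7.6 hours

Initial rate:
2.9 mg/min × 60 min/hr = 174 mg/hr
Concentration = 739 mg ÷ 985 mL = 0.7502538 mg/mL
Rate = 174 mg/hr ÷ 0.7502538 mg/mL = 231.9215 mL/hr
Volume infused so far = 231.9215 mL/hr × 1.1 hr = 255.1137 mL
Volume remaining = 985 − 255.1137 = 729.8863 mL
New rate:
1.2 mg/min × 60 min/hr = 72 mg/hr
Rate = 72 mg/hr ÷ 0.7502538 mg/mL = 95.96752 mL/hr
Time remaining = 729.8863 mL ÷ 95.96752 mL/hr = 7.605556 hr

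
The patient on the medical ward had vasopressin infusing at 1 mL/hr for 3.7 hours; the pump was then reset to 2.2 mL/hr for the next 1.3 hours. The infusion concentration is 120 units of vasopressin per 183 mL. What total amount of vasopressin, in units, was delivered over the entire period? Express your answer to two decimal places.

Concentration = 120 units ÷ 183 mL = 0.6557377 units/mL
Stage 1: 1 mL/hr × 3.7 hr = 3.7 mL → 3.7 mL × 0.6557377 units/mL = 2.42623 units
Stage 2: 2.2 mL/hr × 1.3 hr = 2.86 mL → 2.86 mL × 0.6557377 units/mL = 1.87541 units
Total = 2.42623 + 1.87541 = 4.301639 units

4.30 units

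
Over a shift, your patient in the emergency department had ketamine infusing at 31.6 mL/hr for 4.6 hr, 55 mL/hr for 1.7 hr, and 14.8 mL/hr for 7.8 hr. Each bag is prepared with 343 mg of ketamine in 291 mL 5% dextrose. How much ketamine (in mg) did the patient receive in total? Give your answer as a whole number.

418 mg

Concentration = 343 mg ÷ 291 mL = 1.178694 mg/mL
Stage 1: 31.6 mL/hr × 4.6 hr = 145.36 mL → 145.36 mL × 1.178694 mg/mL = 171.335 mg
Stage 2: 55 mL/hr × 1.7 hr = 93.5 mL → 93.5 mL × 1.178694 mg/mL = 110.2079 mg
Stage 3: 14.8 mL/hr × 7.8 hr = 115.44 mL → 115.44 mL × 1.178694 mg/mL = 136.0685 mg
Total = 171.335 + 110.2079 + 136.0685 = 417.6113 mg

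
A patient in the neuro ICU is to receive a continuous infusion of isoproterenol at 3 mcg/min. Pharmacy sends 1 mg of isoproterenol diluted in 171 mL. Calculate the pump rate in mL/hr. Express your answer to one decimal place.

30.8 mL/hr

3 mcg/min × 60 min/hr = 180 mcg/hr
Concentration = 1 mg ÷ 171 mL = 0.005847953 mg/mL = 5.847953 mcg/mL
Rate = 180 mcg/hr ÷ 5.847953 mcg/mL = 30.78 mL/hr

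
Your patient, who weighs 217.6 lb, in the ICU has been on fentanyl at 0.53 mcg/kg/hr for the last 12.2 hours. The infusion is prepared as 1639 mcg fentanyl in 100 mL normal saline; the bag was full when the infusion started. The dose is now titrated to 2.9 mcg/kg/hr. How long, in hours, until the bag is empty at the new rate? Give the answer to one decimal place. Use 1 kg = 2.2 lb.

3.5 hours

Initial rate:
Weight = 217.6 lb ÷ 2.2 lb/kg = 98.90909 kg
Dose = 0.53 mcg/kg/hr × 98.90909 kg = 52.42182 mcg/hr
Concentration = 1639 mcg ÷ 100 mL = 16.39 mcg/mL
Rate = 52.42182 mcg/hr ÷ 16.39 mcg/mL = 3.198403 mL/hr
Volume infused so far = 3.198403 mL/hr × 12.2 hr = 39.02051 mL
Volume remaining = 100 − 39.02051 = 60.97949 mL
New rate:
Dose = 2.9 mcg/kg/hr × 98.90909 kg = 286.8364 mcg/hr
Rate = 286.8364 mcg/hr ÷ 16.39 mcg/mL = 17.50069 mL/hr
Time remaining = 60.97949 mL ÷ 17.50069 mL/hr = 3.484404 hr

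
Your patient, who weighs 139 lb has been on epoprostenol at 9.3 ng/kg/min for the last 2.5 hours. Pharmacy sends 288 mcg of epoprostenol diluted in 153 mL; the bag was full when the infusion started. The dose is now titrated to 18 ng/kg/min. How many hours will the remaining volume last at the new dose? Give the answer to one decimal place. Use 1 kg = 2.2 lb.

Initial rate:
Weight = 139 lb ÷ 2.2 lb/kg = 63.18182 kg
Dose = 9.3 ng/kg/min × 63.18182 kg = 587.5909 ng/min
587.5909 ng/min × 60 min/hr = 35255.45 ng/hr
Concentration = 288 mcg ÷ 153 mL = 1.882353 mcg/mL = 1882.353 ng/mL
Rate = 35255.45 ng/hr ÷ 1882.353 ng/mL = 18.72946 mL/hr
Volume infused so far = 18.72946 mL/hr × 2.5 hr = 46.82365 mL
Volume remaining = 153 − 46.82365 = 106.1763 mL
New rate:
Dose = 18 ng/kg/min × 63.18182 kg = 1137.273 ng/min
1137.273 ng/min × 60 min/hr = 68236.36 ng/hr
Rate = 68236.36 ng/hr ÷ 1882.353 ng/mL = 36.25057 mL/hr
Time remaining = 106.1763 mL ÷ 36.25057 mL/hr = 2.928957 hr

2.9 hours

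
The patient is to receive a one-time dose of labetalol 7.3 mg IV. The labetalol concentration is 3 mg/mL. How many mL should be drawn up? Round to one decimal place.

Volume = 7.3 mg ÷ 3 mg/mL = 2.433333 mL

2.4 mL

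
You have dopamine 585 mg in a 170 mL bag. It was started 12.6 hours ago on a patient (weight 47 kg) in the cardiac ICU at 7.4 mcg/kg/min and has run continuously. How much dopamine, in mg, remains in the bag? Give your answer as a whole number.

322 mg

Dose = 7.4 mcg/kg/min × 47 kg = 347.8 mcg/min
347.8 mcg/min × 60 min/hr = 20868 mcg/hr
Concentration = 585 mg ÷ 170 mL = 3.441176 mg/mL = 3441.176 mcg/mL
Rate = 20868 mcg/hr ÷ 3441.176 mcg/mL = 6.064205 mL/hr
Volume infused = 6.064205 mL/hr × 12.6 hr = 76.40898 mL
Volume remaining = 170 − 76.40898 = 93.59102 mL
Drug remaining = 93.59102 mL × 3441.176 mcg/mL = 322063.2 mcg = 322.0632 mg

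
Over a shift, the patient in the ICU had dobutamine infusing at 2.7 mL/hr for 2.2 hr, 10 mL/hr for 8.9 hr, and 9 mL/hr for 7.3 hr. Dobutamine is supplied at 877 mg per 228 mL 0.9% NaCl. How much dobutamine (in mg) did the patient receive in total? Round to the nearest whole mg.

Concentration = 877 mg ÷ 228 mL = 3.846491 mg/mL
Stage 1: 2.7 mL/hr × 2.2 hr = 5.94 mL → 5.94 mL × 3.846491 mg/mL = 22.84816 mg
Stage 2: 10 mL/hr × 8.9 hr = 89 mL → 89 mL × 3.846491 mg/mL = 342.3377 mg
Stage 3: 9 mL/hr × 7.3 hr = 65.7 mL → 65.7 mL × 3.846491 mg/mL = 252.7145 mg
Total = 22.84816 + 342.3377 + 252.7145 = 617.9004 mg

618 mg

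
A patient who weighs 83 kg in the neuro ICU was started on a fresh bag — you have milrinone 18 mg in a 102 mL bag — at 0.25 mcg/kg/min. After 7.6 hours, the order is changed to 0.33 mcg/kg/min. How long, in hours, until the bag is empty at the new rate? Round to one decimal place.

5.2 hours

Initial rate:
Dose = 0.25 mcg/kg/min × 83 kg = 20.75 mcg/min
20.75 mcg/min × 60 min/hr = 1245 mcg/hr
Concentration = 18 mg ÷ 102 mL = 0.1764706 mg/mL = 176.4706 mcg/mL
Rate = 1245 mcg/hr ÷ 176.4706 mcg/mL = 7.055 mL/hr
Volume infused so far = 7.055 mL/hr × 7.6 hr = 53.618 mL
Volume remaining = 102 − 53.618 = 48.382 mL
New rate:
Dose = 0.33 mcg/kg/min × 83 kg = 27.39 mcg/min
27.39 mcg/min × 60 min/hr = 1643.4 mcg/hr
Rate = 1643.4 mcg/hr ÷ 176.4706 mcg/mL = 9.3126 mL/hr
Time remaining = 48.382 mL ÷ 9.3126 mL/hr = 5.195327 hr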